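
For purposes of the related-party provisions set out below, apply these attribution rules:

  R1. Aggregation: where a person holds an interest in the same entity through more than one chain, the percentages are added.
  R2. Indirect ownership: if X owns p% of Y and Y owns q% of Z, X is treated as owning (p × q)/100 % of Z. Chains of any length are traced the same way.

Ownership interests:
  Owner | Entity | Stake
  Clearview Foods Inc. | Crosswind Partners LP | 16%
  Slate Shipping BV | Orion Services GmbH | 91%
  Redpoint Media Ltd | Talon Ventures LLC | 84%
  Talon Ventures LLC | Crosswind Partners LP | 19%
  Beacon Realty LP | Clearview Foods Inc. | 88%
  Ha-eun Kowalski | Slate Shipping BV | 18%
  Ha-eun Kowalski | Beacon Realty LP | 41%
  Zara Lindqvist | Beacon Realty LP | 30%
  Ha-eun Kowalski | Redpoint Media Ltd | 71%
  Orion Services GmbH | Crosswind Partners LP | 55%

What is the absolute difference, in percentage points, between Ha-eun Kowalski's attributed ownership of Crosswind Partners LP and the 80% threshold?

53.8866

Chain via Slate Shipping BV → Orion Services GmbH (R2): 18% × 91% × 55% = 9.009% of Crosswind Partners LP.
Chain via Beacon Realty LP → Clearview Foods Inc. (R2): 41% × 88% × 16% = 5.7728% of Crosswind Partners LP.
Chain via Redpoint Media Ltd → Talon Ventures LLC (R2): 71% × 84% × 19% = 11.3316% of Crosswind Partners LP.
Aggregating (R1): 9.009% + 5.7728% + 11.3316% = 26.1134%.
26.1134% falls short of the 80% threshold by 53.8866 percentage points.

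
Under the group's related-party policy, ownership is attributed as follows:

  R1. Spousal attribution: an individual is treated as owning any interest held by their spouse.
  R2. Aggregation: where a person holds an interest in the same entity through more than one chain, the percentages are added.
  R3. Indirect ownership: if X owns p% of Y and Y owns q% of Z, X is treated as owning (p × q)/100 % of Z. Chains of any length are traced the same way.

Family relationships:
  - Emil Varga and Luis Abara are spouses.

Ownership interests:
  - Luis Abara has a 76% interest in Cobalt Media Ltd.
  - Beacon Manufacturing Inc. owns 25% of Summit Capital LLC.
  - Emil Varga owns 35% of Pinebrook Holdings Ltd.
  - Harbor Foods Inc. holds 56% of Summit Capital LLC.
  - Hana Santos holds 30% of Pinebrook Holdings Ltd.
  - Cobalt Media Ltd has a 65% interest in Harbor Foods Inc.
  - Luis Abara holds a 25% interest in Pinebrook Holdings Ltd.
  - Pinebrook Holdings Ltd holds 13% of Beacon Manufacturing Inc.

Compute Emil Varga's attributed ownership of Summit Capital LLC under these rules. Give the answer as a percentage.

29.614%

By spousal attribution (R1), Emil Varga is treated as also owning Luis Abara's interest in Pinebrook Holdings Ltd, giving 35% + 25% = 60%.
By spousal attribution (R1), Emil Varga is treated as owning Luis Abara's 76% interest in Cobalt Media Ltd.
Chain via Pinebrook Holdings Ltd → Beacon Manufacturing Inc. (R3): 60% × 13% × 25% = 1.95% of Summit Capital LLC.
Chain via Cobalt Media Ltd → Harbor Foods Inc. (R3): 76% × 65% × 56% = 27.664% of Summit Capital LLC.
Aggregating (R2): 1.95% + 27.664% = 29.614%.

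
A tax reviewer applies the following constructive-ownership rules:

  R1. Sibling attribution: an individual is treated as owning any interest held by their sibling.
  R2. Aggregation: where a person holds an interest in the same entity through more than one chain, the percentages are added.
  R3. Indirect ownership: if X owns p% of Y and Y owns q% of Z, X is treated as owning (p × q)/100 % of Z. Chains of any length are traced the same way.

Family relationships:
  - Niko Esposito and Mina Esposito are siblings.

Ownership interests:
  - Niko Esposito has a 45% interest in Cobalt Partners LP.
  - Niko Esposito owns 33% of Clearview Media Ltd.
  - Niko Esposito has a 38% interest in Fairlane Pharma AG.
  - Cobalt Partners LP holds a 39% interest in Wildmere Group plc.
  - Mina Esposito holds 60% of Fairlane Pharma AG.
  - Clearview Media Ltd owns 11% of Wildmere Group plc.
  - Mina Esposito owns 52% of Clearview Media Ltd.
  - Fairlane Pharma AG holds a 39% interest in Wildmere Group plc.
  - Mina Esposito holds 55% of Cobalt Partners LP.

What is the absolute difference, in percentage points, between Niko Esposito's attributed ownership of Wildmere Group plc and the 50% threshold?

36.57

By sibling attribution (R1), Niko Esposito is treated as also owning Mina Esposito's interest in Cobalt Partners LP, giving 45% + 55% = 100%.
By sibling attribution (R1), Niko Esposito is treated as also owning Mina Esposito's interest in Fairlane Pharma AG, giving 38% + 60% = 98%.
By sibling attribution (R1), Niko Esposito is treated as also owning Mina Esposito's interest in Clearview Media Ltd, giving 33% + 52% = 85%.
Chain via Cobalt Partners LP (R3): 100% × 39% = 39% of Wildmere Group plc.
Chain via Fairlane Pharma AG (R3): 98% × 39% = 38.22% of Wildmere Group plc.
Chain via Clearview Media Ltd (R3): 85% × 11% = 9.35% of Wildmere Group plc.
Aggregating (R2): 39% + 38.22% + 9.35% = 86.57%.
86.57% exceeds the 50% threshold by 36.57 percentage points.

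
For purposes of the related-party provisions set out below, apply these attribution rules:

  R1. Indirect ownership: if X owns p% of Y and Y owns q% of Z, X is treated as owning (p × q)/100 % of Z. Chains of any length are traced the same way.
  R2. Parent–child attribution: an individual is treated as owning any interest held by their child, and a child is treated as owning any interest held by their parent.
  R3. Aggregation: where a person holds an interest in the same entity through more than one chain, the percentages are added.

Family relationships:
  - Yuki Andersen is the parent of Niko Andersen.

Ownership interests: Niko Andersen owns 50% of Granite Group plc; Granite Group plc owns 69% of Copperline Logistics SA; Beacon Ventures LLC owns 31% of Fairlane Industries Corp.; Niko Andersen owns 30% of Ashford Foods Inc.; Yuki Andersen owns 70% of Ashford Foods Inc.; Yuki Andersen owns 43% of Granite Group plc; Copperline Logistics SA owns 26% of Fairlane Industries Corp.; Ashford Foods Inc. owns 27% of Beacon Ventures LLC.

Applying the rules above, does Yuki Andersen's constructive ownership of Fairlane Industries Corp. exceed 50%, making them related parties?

No

By parent–child attribution (R2), Yuki Andersen is treated as also owning Niko Andersen's interest in Granite Group plc, giving 43% + 50% = 93%.
By parent–child attribution (R2), Yuki Andersen is treated as also owning Niko Andersen's interest in Ashford Foods Inc, giving 70% + 30% = 100%.
Chain via Granite Group plc → Copperline Logistics SA (R1): 93% × 69% × 26% = 16.6842% of Fairlane Industries Corp.
Chain via Ashford Foods Inc. → Beacon Ventures LLC (R1): 100% × 27% × 31% = 8.37% of Fairlane Industries Corp.
Aggregating (R3): 16.6842% + 8.37% = 25.0542%.
25.0542% does not exceed the 50% threshold, so Yuki is not a related party to Fairlane Industries Corp.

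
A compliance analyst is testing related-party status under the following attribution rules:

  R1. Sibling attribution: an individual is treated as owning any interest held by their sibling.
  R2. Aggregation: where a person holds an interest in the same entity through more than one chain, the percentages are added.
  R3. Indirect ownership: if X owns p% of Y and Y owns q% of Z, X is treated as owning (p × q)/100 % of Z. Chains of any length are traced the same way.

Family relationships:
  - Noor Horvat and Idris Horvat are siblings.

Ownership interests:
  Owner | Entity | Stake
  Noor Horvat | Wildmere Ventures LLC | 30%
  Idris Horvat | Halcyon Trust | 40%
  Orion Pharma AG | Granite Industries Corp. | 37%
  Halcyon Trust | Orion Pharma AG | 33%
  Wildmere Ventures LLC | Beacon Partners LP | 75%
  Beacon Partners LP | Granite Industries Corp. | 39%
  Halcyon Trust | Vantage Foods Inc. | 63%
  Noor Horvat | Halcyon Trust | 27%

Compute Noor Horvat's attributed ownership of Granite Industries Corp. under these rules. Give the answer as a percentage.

16.9557%

By sibling attribution (R1), Noor Horvat is treated as also owning Idris Horvat's interest in Halcyon Trust, giving 27% + 40% = 67%.
Chain via Wildmere Ventures LLC → Beacon Partners LP (R3): 30% × 75% × 39% = 8.775% of Granite Industries Corp.
Chain via Halcyon Trust → Orion Pharma AG (R3): 67% × 33% × 37% = 8.1807% of Granite Industries Corp.
Aggregating (R2): 8.775% + 8.1807% = 16.9557%.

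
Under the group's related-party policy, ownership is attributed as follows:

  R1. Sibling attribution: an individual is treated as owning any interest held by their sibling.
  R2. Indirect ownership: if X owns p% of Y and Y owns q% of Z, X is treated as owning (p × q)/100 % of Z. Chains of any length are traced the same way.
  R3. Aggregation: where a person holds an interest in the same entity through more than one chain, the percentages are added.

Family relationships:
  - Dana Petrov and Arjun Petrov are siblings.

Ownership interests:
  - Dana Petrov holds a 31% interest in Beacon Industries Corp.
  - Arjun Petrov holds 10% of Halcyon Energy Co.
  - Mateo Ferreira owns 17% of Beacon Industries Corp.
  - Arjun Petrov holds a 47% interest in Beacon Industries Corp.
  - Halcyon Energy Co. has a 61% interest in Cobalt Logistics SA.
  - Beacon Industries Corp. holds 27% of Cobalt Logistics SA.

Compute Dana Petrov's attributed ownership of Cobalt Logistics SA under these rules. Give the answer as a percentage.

27.16%

By sibling attribution (R1), Dana Petrov is treated as also owning Arjun Petrov's interest in Beacon Industries Corp, giving 31% + 47% = 78%.
By sibling attribution (R1), Dana Petrov is treated as owning Arjun Petrov's 10% interest in Halcyon Energy Co.
Chain via Beacon Industries Corp. (R2): 78% × 27% = 21.06% of Cobalt Logistics SA.
Chain via Halcyon Energy Co. (R2): 10% × 61% = 6.1% of Cobalt Logistics SA.
Aggregating (R3): 21.06% + 6.1% = 27.16%.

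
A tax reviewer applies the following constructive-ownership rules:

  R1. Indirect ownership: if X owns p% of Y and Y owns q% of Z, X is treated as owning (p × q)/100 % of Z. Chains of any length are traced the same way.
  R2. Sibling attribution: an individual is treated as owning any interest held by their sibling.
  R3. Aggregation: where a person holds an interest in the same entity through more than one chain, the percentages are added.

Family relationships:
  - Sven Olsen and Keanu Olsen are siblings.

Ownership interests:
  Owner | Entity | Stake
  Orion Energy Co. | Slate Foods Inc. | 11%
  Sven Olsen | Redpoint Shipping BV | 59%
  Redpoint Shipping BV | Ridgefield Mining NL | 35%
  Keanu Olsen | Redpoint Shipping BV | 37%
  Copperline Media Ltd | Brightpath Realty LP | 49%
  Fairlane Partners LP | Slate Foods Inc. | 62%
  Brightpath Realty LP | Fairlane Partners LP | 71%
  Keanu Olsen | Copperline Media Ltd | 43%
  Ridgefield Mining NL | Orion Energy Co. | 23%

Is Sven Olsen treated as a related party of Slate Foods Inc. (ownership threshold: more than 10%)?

By sibling attribution (R2), Sven Olsen is treated as also owning Keanu Olsen's interest in Redpoint Shipping BV, giving 59% + 37% = 96%.
By sibling attribution (R2), Sven Olsen is treated as owning Keanu Olsen's 43% interest in Copperline Media Ltd.
Chain via Redpoint Shipping BV → Ridgefield Mining NL → Orion Energy Co. (R1): 96% × 35% × 23% × 11% = 0.85008% of Slate Foods Inc.
Chain via Copperline Media Ltd → Brightpath Realty LP → Fairlane Partners LP (R1): 43% × 49% × 71% × 62% = 9.275014% of Slate Foods Inc.
Aggregating (R3): 0.85008% + 9.275014% = 10.125094%.
10.125094% exceeds the 10% threshold, so Sven is a related party to Slate Foods Inc.

Yes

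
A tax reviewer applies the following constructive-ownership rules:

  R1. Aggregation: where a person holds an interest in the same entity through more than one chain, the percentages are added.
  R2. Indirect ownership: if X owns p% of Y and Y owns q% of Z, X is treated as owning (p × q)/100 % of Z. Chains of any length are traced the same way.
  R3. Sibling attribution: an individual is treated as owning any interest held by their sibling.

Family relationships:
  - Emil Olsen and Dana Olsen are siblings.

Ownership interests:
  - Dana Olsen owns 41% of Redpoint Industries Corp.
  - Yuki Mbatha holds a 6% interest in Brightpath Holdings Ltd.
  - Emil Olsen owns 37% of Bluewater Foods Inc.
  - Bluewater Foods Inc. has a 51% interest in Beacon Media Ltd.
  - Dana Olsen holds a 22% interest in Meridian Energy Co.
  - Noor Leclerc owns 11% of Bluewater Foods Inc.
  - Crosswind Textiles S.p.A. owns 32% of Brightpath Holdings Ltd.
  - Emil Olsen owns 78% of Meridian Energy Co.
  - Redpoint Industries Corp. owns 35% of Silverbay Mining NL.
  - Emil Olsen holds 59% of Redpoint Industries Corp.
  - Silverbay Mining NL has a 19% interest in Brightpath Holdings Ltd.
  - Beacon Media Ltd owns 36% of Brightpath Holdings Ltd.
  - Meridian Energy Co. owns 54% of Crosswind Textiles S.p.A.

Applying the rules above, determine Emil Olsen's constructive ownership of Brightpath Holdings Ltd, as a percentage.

30.7232%

By sibling attribution (R3), Emil Olsen is treated as also owning Dana Olsen's interest in Meridian Energy Co, giving 78% + 22% = 100%.
By sibling attribution (R3), Emil Olsen is treated as also owning Dana Olsen's interest in Redpoint Industries Corp, giving 59% + 41% = 100%.
Chain via Bluewater Foods Inc. → Beacon Media Ltd (R2): 37% × 51% × 36% = 6.7932% of Brightpath Holdings Ltd.
Chain via Meridian Energy Co. → Crosswind Textiles S.p.A. (R2): 100% × 54% × 32% = 17.28% of Brightpath Holdings Ltd.
Chain via Redpoint Industries Corp. → Silverbay Mining NL (R2): 100% × 35% × 19% = 6.65% of Brightpath Holdings Ltd.
Aggregating (R1): 6.7932% + 17.28% + 6.65% = 30.7232%.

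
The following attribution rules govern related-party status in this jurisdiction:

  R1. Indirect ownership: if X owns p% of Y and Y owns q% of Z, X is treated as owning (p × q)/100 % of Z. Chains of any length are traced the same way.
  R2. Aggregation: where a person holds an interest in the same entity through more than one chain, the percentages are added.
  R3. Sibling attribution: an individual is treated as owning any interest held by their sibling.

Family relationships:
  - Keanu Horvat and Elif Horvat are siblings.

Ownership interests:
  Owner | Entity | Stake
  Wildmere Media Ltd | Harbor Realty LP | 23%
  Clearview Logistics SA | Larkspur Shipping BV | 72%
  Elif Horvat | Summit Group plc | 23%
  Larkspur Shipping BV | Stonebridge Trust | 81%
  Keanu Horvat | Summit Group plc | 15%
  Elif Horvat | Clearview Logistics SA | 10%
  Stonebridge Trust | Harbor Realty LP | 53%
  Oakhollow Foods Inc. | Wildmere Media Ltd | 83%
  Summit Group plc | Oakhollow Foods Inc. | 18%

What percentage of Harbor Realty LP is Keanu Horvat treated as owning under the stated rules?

By sibling attribution (R3), Keanu Horvat is treated as also owning Elif Horvat's interest in Summit Group plc, giving 15% + 23% = 38%.
By sibling attribution (R3), Keanu Horvat is treated as owning Elif Horvat's 10% interest in Clearview Logistics SA.
Chain via Summit Group plc → Oakhollow Foods Inc. → Wildmere Media Ltd (R1): 38% × 18% × 83% × 23% = 1.305756% of Harbor Realty LP.
Chain via Clearview Logistics SA → Larkspur Shipping BV → Stonebridge Trust (R1): 10% × 72% × 81% × 53% = 3.09096% of Harbor Realty LP.
Aggregating (R2): 1.305756% + 3.09096% = 4.396716%.

4.396716%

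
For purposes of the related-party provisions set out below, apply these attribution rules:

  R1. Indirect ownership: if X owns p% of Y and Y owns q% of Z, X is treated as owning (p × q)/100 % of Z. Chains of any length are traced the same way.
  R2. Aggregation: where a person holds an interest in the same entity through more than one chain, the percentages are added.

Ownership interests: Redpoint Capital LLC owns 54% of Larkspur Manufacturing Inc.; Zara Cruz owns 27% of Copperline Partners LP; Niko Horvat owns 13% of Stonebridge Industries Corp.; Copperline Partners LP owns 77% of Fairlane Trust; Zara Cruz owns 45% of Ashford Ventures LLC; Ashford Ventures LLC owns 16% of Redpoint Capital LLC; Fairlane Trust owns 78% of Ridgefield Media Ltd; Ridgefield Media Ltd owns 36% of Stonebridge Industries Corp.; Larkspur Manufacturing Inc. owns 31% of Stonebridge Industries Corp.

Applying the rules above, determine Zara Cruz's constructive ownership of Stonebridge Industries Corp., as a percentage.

7.043112%

Chain via Copperline Partners LP → Fairlane Trust → Ridgefield Media Ltd (R1): 27% × 77% × 78% × 36% = 5.837832% of Stonebridge Industries Corp.
Chain via Ashford Ventures LLC → Redpoint Capital LLC → Larkspur Manufacturing Inc. (R1): 45% × 16% × 54% × 31% = 1.20528% of Stonebridge Industries Corp.
Aggregating (R2): 5.837832% + 1.20528% = 7.043112%.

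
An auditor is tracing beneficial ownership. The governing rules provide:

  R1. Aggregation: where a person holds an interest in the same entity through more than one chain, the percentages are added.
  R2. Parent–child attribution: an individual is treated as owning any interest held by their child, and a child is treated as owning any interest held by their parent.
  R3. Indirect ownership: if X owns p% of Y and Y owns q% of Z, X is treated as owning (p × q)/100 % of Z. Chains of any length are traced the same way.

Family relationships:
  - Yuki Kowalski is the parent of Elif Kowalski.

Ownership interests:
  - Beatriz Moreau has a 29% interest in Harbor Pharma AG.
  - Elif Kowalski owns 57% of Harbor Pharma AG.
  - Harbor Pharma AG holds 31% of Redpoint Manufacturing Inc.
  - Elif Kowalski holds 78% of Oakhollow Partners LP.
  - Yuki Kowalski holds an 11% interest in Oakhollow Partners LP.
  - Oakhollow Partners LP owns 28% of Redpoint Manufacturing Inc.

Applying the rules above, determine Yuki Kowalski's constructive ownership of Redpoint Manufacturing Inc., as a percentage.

42.59%

By parent–child attribution (R2), Yuki Kowalski is treated as also owning Elif Kowalski's interest in Oakhollow Partners LP, giving 11% + 78% = 89%.
By parent–child attribution (R2), Yuki Kowalski is treated as owning Elif Kowalski's 57% interest in Harbor Pharma AG.
Chain via Oakhollow Partners LP (R3): 89% × 28% = 24.92% of Redpoint Manufacturing Inc.
Chain via Harbor Pharma AG (R3): 57% × 31% = 17.67% of Redpoint Manufacturing Inc.
Aggregating (R1): 24.92% + 17.67% = 42.59%.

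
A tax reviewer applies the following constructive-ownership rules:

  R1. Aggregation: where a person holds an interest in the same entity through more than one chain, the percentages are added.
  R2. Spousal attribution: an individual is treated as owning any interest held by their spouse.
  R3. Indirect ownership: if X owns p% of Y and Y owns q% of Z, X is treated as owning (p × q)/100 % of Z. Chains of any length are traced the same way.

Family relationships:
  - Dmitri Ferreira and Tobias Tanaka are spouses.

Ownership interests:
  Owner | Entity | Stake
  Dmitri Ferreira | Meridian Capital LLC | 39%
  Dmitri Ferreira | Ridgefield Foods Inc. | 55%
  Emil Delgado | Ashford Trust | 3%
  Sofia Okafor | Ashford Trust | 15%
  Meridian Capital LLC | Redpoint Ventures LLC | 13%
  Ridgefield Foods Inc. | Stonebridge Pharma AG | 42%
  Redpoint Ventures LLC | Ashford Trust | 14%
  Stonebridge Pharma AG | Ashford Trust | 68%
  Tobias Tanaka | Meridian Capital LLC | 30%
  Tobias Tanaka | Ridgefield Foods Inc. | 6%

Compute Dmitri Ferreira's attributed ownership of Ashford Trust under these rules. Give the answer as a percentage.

By spousal attribution (R2), Dmitri Ferreira is treated as also owning Tobias Tanaka's interest in Ridgefield Foods Inc, giving 55% + 6% = 61%.
By spousal attribution (R2), Dmitri Ferreira is treated as also owning Tobias Tanaka's interest in Meridian Capital LLC, giving 39% + 30% = 69%.
Chain via Ridgefield Foods Inc. → Stonebridge Pharma AG (R3): 61% × 42% × 68% = 17.4216% of Ashford Trust.
Chain via Meridian Capital LLC → Redpoint Ventures LLC (R3): 69% × 13% × 14% = 1.2558% of Ashford Trust.
Aggregating (R1): 17.4216% + 1.2558% = 18.6774%.

18.6774%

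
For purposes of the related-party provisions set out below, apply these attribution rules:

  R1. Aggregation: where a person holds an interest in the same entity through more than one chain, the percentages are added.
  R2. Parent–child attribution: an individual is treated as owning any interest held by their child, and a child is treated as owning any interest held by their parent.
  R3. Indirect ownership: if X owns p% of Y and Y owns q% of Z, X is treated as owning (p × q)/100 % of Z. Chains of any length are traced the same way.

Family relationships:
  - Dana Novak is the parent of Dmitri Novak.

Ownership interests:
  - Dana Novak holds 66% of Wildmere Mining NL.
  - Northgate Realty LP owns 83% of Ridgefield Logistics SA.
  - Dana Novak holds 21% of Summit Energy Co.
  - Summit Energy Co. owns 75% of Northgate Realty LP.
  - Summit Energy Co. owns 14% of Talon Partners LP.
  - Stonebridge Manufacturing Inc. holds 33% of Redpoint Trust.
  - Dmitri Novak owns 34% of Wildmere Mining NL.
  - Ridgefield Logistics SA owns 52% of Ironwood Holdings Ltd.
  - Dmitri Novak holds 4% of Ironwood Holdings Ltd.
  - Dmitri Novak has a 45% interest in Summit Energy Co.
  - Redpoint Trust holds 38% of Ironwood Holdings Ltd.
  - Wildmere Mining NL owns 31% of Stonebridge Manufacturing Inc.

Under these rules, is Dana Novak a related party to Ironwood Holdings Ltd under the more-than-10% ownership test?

By parent–child attribution (R2), Dana Novak is treated as also owning Dmitri Novak's interest in Summit Energy Co, giving 21% + 45% = 66%.
By parent–child attribution (R2), Dana Novak is treated as also owning Dmitri Novak's interest in Wildmere Mining NL, giving 66% + 34% = 100%.
By parent–child attribution (R2), Dana Novak is treated as owning Dmitri Novak's 4% interest in Ironwood Holdings Ltd.
Chain via Summit Energy Co. → Northgate Realty LP → Ridgefield Logistics SA (R3): 66% × 75% × 83% × 52% = 21.3642% of Ironwood Holdings Ltd.
Chain via Wildmere Mining NL → Stonebridge Manufacturing Inc. → Redpoint Trust (R3): 100% × 31% × 33% × 38% = 3.8874% of Ironwood Holdings Ltd.
Direct interest in Ironwood Holdings Ltd: 4%.
Aggregating (R1): 21.3642% + 3.8874% + 4% = 29.2516%.
29.2516% exceeds the 10% threshold, so Dana is a related party to Ironwood Holdings Ltd.

Yes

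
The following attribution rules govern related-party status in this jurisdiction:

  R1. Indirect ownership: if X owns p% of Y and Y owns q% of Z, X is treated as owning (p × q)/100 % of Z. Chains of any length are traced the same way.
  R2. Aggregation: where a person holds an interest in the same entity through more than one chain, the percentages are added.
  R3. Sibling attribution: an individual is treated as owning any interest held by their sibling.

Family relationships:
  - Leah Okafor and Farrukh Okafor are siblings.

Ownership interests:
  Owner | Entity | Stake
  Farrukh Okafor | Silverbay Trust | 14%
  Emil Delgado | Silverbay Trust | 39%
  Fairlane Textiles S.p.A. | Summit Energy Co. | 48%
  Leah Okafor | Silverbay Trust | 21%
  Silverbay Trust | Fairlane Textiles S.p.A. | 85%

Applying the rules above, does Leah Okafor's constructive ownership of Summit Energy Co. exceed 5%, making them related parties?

Yes

By sibling attribution (R3), Leah Okafor is treated as also owning Farrukh Okafor's interest in Silverbay Trust, giving 21% + 14% = 35%.
Chain via Silverbay Trust → Fairlane Textiles S.p.A. (R1): 35% × 85% × 48% = 14.28% of Summit Energy Co.
14.28% exceeds the 5% threshold, so Leah is a related party to Summit Energy Co.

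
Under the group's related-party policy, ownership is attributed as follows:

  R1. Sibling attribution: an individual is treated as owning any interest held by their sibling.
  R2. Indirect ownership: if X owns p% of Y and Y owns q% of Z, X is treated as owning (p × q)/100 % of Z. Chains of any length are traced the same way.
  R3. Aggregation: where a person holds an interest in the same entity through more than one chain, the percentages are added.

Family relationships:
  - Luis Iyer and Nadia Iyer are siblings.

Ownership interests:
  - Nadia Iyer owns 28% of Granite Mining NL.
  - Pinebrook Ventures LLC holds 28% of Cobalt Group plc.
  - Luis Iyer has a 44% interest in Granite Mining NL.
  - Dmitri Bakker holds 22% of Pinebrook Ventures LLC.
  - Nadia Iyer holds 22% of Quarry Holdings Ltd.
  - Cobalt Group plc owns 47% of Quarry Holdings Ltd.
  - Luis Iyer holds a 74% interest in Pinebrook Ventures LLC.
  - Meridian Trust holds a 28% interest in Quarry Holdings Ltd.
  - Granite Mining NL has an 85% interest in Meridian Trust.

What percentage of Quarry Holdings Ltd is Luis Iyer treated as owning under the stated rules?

By sibling attribution (R1), Luis Iyer is treated as also owning Nadia Iyer's interest in Granite Mining NL, giving 44% + 28% = 72%.
By sibling attribution (R1), Luis Iyer is treated as owning Nadia Iyer's 22% interest in Quarry Holdings Ltd.
Chain via Pinebrook Ventures LLC → Cobalt Group plc (R2): 74% × 28% × 47% = 9.7384% of Quarry Holdings Ltd.
Chain via Granite Mining NL → Meridian Trust (R2): 72% × 85% × 28% = 17.136% of Quarry Holdings Ltd.
Direct interest in Quarry Holdings Ltd: 22%.
Aggregating (R3): 9.7384% + 17.136% + 22% = 48.8744%.

48.8744%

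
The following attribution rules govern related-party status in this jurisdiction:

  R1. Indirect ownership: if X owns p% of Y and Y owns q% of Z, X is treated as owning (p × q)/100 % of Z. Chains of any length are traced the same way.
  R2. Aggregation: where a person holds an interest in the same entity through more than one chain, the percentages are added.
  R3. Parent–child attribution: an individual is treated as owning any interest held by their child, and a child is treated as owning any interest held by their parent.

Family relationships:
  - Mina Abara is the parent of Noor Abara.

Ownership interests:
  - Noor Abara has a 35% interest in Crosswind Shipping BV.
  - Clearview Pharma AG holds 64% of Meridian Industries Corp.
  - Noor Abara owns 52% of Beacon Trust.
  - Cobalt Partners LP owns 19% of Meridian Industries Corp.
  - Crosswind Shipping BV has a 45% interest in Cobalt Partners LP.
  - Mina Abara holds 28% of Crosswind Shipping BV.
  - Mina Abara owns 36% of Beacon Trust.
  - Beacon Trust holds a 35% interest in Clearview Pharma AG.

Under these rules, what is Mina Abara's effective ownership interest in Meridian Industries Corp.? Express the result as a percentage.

By parent–child attribution (R3), Mina Abara is treated as also owning Noor Abara's interest in Crosswind Shipping BV, giving 28% + 35% = 63%.
By parent–child attribution (R3), Mina Abara is treated as also owning Noor Abara's interest in Beacon Trust, giving 36% + 52% = 88%.
Chain via Crosswind Shipping BV → Cobalt Partners LP (R1): 63% × 45% × 19% = 5.3865% of Meridian Industries Corp.
Chain via Beacon Trust → Clearview Pharma AG (R1): 88% × 35% × 64% = 19.712% of Meridian Industries Corp.
Aggregating (R2): 5.3865% + 19.712% = 25.0985%.

25.0985%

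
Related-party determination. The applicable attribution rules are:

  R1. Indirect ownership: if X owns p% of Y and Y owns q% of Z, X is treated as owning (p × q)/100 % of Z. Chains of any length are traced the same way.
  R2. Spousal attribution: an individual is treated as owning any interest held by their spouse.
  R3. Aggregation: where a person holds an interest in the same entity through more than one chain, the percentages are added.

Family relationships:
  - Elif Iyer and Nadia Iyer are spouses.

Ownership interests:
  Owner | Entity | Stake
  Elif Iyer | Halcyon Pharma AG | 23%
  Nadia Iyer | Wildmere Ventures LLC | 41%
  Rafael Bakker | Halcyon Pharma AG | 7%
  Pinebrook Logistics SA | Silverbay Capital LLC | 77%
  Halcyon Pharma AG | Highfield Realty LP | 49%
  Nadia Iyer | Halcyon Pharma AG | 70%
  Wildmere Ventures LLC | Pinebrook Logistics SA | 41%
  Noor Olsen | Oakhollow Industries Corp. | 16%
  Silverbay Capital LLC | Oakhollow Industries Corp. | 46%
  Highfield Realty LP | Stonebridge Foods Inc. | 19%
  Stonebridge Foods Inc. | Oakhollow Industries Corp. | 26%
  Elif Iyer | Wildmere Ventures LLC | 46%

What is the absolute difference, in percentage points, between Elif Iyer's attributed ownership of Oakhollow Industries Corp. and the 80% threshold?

65.114528

By spousal attribution (R2), Elif Iyer is treated as also owning Nadia Iyer's interest in Halcyon Pharma AG, giving 23% + 70% = 93%.
By spousal attribution (R2), Elif Iyer is treated as also owning Nadia Iyer's interest in Wildmere Ventures LLC, giving 46% + 41% = 87%.
Chain via Halcyon Pharma AG → Highfield Realty LP → Stonebridge Foods Inc. (R1): 93% × 49% × 19% × 26% = 2.251158% of Oakhollow Industries Corp.
Chain via Wildmere Ventures LLC → Pinebrook Logistics SA → Silverbay Capital LLC (R1): 87% × 41% × 77% × 46% = 12.634314% of Oakhollow Industries Corp.
Aggregating (R3): 2.251158% + 12.634314% = 14.885472%.
14.885472% falls short of the 80% threshold by 65.114528 percentage points.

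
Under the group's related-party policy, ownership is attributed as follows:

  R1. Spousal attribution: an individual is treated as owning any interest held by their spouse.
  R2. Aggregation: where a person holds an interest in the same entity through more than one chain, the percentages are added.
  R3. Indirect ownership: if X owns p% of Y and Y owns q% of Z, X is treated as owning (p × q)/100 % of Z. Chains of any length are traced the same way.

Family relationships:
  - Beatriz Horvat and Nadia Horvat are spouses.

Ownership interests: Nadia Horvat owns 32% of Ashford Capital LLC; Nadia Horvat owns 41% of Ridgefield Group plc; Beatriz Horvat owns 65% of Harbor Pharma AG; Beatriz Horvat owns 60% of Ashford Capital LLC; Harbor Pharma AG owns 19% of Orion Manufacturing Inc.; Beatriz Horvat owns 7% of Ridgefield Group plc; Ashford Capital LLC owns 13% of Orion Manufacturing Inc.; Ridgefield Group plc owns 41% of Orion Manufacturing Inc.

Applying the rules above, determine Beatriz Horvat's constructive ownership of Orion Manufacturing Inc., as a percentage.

43.99%

By spousal attribution (R1), Beatriz Horvat is treated as also owning Nadia Horvat's interest in Ridgefield Group plc, giving 7% + 41% = 48%.
By spousal attribution (R1), Beatriz Horvat is treated as also owning Nadia Horvat's interest in Ashford Capital LLC, giving 60% + 32% = 92%.
Chain via Harbor Pharma AG (R3): 65% × 19% = 12.35% of Orion Manufacturing Inc.
Chain via Ridgefield Group plc (R3): 48% × 41% = 19.68% of Orion Manufacturing Inc.
Chain via Ashford Capital LLC (R3): 92% × 13% = 11.96% of Orion Manufacturing Inc.
Aggregating (R2): 12.35% + 19.68% + 11.96% = 43.99%.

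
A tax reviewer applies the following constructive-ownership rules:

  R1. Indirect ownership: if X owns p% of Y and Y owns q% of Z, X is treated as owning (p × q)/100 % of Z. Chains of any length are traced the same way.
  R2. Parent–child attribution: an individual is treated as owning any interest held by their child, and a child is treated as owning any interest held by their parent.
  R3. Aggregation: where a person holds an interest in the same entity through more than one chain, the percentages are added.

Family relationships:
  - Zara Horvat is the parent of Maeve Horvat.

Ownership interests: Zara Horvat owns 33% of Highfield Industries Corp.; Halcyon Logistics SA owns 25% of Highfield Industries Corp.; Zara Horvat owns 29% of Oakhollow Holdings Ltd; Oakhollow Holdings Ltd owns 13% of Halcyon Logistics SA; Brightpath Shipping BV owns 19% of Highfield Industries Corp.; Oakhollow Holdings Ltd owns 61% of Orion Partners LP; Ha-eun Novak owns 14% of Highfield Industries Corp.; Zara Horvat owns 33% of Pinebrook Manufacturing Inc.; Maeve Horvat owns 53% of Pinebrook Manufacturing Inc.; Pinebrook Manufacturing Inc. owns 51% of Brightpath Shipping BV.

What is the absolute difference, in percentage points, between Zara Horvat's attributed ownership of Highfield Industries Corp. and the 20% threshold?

22.2759

By parent–child attribution (R2), Zara Horvat is treated as also owning Maeve Horvat's interest in Pinebrook Manufacturing Inc, giving 33% + 53% = 86%.
Chain via Pinebrook Manufacturing Inc. → Brightpath Shipping BV (R1): 86% × 51% × 19% = 8.3334% of Highfield Industries Corp.
Chain via Oakhollow Holdings Ltd → Halcyon Logistics SA (R1): 29% × 13% × 25% = 0.9425% of Highfield Industries Corp.
Direct interest in Highfield Industries Corp: 33%.
Aggregating (R3): 8.3334% + 0.9425% + 33% = 42.2759%.
42.2759% exceeds the 20% threshold by 22.2759 percentage points.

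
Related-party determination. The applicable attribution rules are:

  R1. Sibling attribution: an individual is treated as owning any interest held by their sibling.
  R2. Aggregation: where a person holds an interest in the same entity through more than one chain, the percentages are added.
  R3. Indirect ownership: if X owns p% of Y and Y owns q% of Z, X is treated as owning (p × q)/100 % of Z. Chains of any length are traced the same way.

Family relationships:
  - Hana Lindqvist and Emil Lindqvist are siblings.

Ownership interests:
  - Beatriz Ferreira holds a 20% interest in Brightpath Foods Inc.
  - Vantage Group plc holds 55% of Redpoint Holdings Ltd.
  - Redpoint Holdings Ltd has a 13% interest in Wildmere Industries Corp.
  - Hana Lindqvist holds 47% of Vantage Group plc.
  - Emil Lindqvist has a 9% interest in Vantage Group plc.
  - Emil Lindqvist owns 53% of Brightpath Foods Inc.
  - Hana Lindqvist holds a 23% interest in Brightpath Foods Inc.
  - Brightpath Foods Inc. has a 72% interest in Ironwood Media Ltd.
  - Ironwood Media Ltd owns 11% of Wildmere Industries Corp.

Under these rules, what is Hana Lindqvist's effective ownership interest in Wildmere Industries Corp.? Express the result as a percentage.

10.0232%

By sibling attribution (R1), Hana Lindqvist is treated as also owning Emil Lindqvist's interest in Brightpath Foods Inc, giving 23% + 53% = 76%.
By sibling attribution (R1), Hana Lindqvist is treated as also owning Emil Lindqvist's interest in Vantage Group plc, giving 47% + 9% = 56%.
Chain via Brightpath Foods Inc. → Ironwood Media Ltd (R3): 76% × 72% × 11% = 6.0192% of Wildmere Industries Corp.
Chain via Vantage Group plc → Redpoint Holdings Ltd (R3): 56% × 55% × 13% = 4.004% of Wildmere Industries Corp.
Aggregating (R2): 6.0192% + 4.004% = 10.0232%.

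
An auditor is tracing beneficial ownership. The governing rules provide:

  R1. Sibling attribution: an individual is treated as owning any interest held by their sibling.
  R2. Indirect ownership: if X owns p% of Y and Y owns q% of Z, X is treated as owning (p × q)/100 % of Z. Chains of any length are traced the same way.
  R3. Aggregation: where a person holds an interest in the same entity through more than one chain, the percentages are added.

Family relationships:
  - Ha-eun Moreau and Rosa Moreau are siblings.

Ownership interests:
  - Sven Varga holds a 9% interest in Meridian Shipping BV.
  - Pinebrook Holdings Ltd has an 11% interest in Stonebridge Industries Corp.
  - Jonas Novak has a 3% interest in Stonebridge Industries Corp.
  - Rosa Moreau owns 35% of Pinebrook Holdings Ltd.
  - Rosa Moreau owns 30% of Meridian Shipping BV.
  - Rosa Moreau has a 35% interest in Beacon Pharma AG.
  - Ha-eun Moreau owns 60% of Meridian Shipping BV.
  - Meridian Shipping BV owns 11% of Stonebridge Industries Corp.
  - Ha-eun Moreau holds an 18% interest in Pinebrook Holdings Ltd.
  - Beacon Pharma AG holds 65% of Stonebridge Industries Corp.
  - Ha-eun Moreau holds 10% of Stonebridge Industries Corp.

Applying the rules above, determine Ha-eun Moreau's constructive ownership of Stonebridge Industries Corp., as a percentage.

48.48%

By sibling attribution (R1), Ha-eun Moreau is treated as also owning Rosa Moreau's interest in Meridian Shipping BV, giving 60% + 30% = 90%.
By sibling attribution (R1), Ha-eun Moreau is treated as also owning Rosa Moreau's interest in Pinebrook Holdings Ltd, giving 18% + 35% = 53%.
By sibling attribution (R1), Ha-eun Moreau is treated as owning Rosa Moreau's 35% interest in Beacon Pharma AG.
Chain via Meridian Shipping BV (R2): 90% × 11% = 9.9% of Stonebridge Industries Corp.
Chain via Pinebrook Holdings Ltd (R2): 53% × 11% = 5.83% of Stonebridge Industries Corp.
Direct interest in Stonebridge Industries Corp: 10%.
Chain via Beacon Pharma AG (R2): 35% × 65% = 22.75% of Stonebridge Industries Corp.
Aggregating (R3): 9.9% + 5.83% + 10% + 22.75% = 48.48%.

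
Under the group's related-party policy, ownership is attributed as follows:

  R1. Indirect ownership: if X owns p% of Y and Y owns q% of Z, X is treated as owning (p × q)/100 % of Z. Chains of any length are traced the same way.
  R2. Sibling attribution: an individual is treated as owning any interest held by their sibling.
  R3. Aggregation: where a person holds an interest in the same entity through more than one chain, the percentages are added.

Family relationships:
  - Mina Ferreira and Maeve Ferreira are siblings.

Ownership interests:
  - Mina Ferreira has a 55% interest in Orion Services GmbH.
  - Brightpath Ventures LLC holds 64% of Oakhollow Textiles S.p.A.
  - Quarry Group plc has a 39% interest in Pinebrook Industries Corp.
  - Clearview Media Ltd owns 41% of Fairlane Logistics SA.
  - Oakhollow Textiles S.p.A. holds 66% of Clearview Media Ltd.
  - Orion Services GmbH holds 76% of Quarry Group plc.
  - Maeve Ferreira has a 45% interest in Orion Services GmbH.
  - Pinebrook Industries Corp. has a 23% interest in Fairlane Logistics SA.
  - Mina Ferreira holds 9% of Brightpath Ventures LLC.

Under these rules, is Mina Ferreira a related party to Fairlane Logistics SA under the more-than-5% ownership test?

By sibling attribution (R2), Mina Ferreira is treated as also owning Maeve Ferreira's interest in Orion Services GmbH, giving 55% + 45% = 100%.
Chain via Brightpath Ventures LLC → Oakhollow Textiles S.p.A. → Clearview Media Ltd (R1): 9% × 64% × 66% × 41% = 1.558656% of Fairlane Logistics SA.
Chain via Orion Services GmbH → Quarry Group plc → Pinebrook Industries Corp. (R1): 100% × 76% × 39% × 23% = 6.8172% of Fairlane Logistics SA.
Aggregating (R3): 1.558656% + 6.8172% = 8.375856%.
8.375856% exceeds the 5% threshold, so Mina is a related party to Fairlane Logistics SA.

Yes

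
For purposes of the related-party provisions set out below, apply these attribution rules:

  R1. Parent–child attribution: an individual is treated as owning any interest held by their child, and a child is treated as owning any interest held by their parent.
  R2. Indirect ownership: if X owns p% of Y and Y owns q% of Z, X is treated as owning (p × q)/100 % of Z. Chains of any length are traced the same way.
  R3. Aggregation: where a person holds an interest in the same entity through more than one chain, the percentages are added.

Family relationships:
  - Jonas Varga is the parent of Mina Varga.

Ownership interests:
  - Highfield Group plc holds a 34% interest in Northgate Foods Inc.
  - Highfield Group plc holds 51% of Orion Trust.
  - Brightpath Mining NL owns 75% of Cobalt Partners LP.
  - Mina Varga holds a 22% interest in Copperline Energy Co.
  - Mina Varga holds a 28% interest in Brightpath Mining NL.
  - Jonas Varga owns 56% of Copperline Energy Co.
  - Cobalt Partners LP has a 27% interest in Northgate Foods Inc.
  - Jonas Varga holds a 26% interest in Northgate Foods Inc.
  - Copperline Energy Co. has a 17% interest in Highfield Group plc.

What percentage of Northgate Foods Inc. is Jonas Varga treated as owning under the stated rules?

36.1784%

By parent–child attribution (R1), Jonas Varga is treated as also owning Mina Varga's interest in Copperline Energy Co, giving 56% + 22% = 78%.
By parent–child attribution (R1), Jonas Varga is treated as owning Mina Varga's 28% interest in Brightpath Mining NL.
Chain via Copperline Energy Co. → Highfield Group plc (R2): 78% × 17% × 34% = 4.5084% of Northgate Foods Inc.
Direct interest in Northgate Foods Inc: 26%.
Chain via Brightpath Mining NL → Cobalt Partners LP (R2): 28% × 75% × 27% = 5.67% of Northgate Foods Inc.
Aggregating (R3): 4.5084% + 26% + 5.67% = 36.1784%.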